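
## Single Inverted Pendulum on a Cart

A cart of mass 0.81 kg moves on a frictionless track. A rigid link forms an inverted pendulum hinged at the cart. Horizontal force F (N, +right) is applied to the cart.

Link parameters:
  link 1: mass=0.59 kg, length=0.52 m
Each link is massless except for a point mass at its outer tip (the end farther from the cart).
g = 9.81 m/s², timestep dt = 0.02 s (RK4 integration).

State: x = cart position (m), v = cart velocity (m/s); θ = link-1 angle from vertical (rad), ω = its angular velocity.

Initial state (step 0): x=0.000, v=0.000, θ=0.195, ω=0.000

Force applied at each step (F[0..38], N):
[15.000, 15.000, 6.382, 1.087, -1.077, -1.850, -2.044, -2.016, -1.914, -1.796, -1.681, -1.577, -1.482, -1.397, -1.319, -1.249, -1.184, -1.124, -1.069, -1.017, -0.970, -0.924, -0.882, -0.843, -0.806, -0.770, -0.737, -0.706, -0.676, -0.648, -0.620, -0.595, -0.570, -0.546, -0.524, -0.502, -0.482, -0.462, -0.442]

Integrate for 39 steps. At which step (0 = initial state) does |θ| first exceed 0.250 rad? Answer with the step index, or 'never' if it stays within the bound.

apply F[0]=+15.000 → step 1: x=0.003, v=0.335, θ=0.189, ω=-0.559
apply F[1]=+15.000 → step 2: x=0.013, v=0.672, θ=0.173, ω=-1.130
apply F[2]=+6.382 → step 3: x=0.028, v=0.807, θ=0.148, ω=-1.325
apply F[3]=+1.087 → step 4: x=0.044, v=0.816, θ=0.122, ω=-1.292
apply F[4]=-1.077 → step 5: x=0.060, v=0.776, θ=0.097, ω=-1.173
apply F[5]=-1.850 → step 6: x=0.075, v=0.719, θ=0.075, ω=-1.032
apply F[6]=-2.044 → step 7: x=0.089, v=0.660, θ=0.056, ω=-0.894
apply F[7]=-2.016 → step 8: x=0.102, v=0.604, θ=0.039, ω=-0.768
apply F[8]=-1.914 → step 9: x=0.113, v=0.552, θ=0.025, ω=-0.656
apply F[9]=-1.796 → step 10: x=0.124, v=0.505, θ=0.013, ω=-0.559
apply F[10]=-1.681 → step 11: x=0.133, v=0.462, θ=0.003, ω=-0.474
apply F[11]=-1.577 → step 12: x=0.142, v=0.424, θ=-0.006, ω=-0.400
apply F[12]=-1.482 → step 13: x=0.150, v=0.388, θ=-0.013, ω=-0.336
apply F[13]=-1.397 → step 14: x=0.158, v=0.356, θ=-0.020, ω=-0.281
apply F[14]=-1.319 → step 15: x=0.165, v=0.327, θ=-0.025, ω=-0.233
apply F[15]=-1.249 → step 16: x=0.171, v=0.300, θ=-0.029, ω=-0.191
apply F[16]=-1.184 → step 17: x=0.177, v=0.275, θ=-0.032, ω=-0.155
apply F[17]=-1.124 → step 18: x=0.182, v=0.252, θ=-0.035, ω=-0.123
apply F[18]=-1.069 → step 19: x=0.187, v=0.231, θ=-0.037, ω=-0.096
apply F[19]=-1.017 → step 20: x=0.191, v=0.211, θ=-0.039, ω=-0.073
apply F[20]=-0.970 → step 21: x=0.195, v=0.193, θ=-0.040, ω=-0.053
apply F[21]=-0.924 → step 22: x=0.199, v=0.176, θ=-0.041, ω=-0.035
apply F[22]=-0.882 → step 23: x=0.202, v=0.160, θ=-0.042, ω=-0.021
apply F[23]=-0.843 → step 24: x=0.205, v=0.145, θ=-0.042, ω=-0.008
apply F[24]=-0.806 → step 25: x=0.208, v=0.131, θ=-0.042, ω=0.003
apply F[25]=-0.770 → step 26: x=0.211, v=0.118, θ=-0.042, ω=0.012
apply F[26]=-0.737 → step 27: x=0.213, v=0.106, θ=-0.042, ω=0.020
apply F[27]=-0.706 → step 28: x=0.215, v=0.095, θ=-0.041, ω=0.026
apply F[28]=-0.676 → step 29: x=0.217, v=0.084, θ=-0.041, ω=0.032
apply F[29]=-0.648 → step 30: x=0.218, v=0.074, θ=-0.040, ω=0.036
apply F[30]=-0.620 → step 31: x=0.220, v=0.064, θ=-0.039, ω=0.040
apply F[31]=-0.595 → step 32: x=0.221, v=0.055, θ=-0.038, ω=0.043
apply F[32]=-0.570 → step 33: x=0.222, v=0.046, θ=-0.037, ω=0.045
apply F[33]=-0.546 → step 34: x=0.223, v=0.038, θ=-0.036, ω=0.047
apply F[34]=-0.524 → step 35: x=0.223, v=0.030, θ=-0.035, ω=0.049
apply F[35]=-0.502 → step 36: x=0.224, v=0.023, θ=-0.034, ω=0.050
apply F[36]=-0.482 → step 37: x=0.224, v=0.016, θ=-0.033, ω=0.051
apply F[37]=-0.462 → step 38: x=0.225, v=0.009, θ=-0.032, ω=0.051
apply F[38]=-0.442 → step 39: x=0.225, v=0.003, θ=-0.031, ω=0.051
max |θ| = 0.195 ≤ 0.250 over all 40 states.

Answer: never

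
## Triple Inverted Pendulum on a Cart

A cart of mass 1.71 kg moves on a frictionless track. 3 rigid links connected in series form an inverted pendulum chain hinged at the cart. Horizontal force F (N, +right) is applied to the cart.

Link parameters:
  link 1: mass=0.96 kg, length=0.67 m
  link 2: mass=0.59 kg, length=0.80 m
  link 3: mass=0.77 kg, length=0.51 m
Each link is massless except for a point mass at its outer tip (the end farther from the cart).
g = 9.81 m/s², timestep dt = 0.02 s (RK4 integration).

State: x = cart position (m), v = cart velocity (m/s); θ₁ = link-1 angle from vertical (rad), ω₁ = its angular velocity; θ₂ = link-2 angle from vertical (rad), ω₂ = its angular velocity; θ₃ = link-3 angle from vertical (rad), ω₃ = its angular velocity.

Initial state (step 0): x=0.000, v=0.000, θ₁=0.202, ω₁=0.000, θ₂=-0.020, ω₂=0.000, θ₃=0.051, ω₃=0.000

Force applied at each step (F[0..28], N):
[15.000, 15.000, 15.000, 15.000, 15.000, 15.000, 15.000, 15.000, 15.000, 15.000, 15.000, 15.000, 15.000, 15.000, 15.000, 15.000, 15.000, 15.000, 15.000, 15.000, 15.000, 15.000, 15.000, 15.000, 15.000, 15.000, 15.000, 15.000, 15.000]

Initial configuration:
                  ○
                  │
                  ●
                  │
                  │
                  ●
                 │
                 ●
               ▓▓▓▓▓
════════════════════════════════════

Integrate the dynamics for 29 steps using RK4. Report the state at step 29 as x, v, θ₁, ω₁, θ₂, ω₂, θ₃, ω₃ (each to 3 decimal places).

Answer: x=1.179, v=4.030, θ₁=-0.769, ω₁=-5.645, θ₂=-1.248, ω₂=-2.156, θ₃=0.514, ω₃=-1.444

Derivation:
apply F[0]=+15.000 → step 1: x=0.001, v=0.121, θ₁=0.202, ω₁=-0.026, θ₂=-0.022, ω₂=-0.157, θ₃=0.052, ω₃=0.064
apply F[1]=+15.000 → step 2: x=0.005, v=0.242, θ₁=0.201, ω₁=-0.052, θ₂=-0.026, ω₂=-0.317, θ₃=0.054, ω₃=0.130
apply F[2]=+15.000 → step 3: x=0.011, v=0.363, θ₁=0.200, ω₁=-0.080, θ₂=-0.034, ω₂=-0.481, θ₃=0.057, ω₃=0.204
apply F[3]=+15.000 → step 4: x=0.019, v=0.486, θ₁=0.198, ω₁=-0.108, θ₂=-0.046, ω₂=-0.651, θ₃=0.062, ω₃=0.288
apply F[4]=+15.000 → step 5: x=0.030, v=0.610, θ₁=0.195, ω₁=-0.138, θ₂=-0.060, ω₂=-0.829, θ₃=0.068, ω₃=0.384
apply F[5]=+15.000 → step 6: x=0.044, v=0.737, θ₁=0.192, ω₁=-0.171, θ₂=-0.079, ω₂=-1.015, θ₃=0.077, ω₃=0.495
apply F[6]=+15.000 → step 7: x=0.060, v=0.866, θ₁=0.188, ω₁=-0.210, θ₂=-0.101, ω₂=-1.211, θ₃=0.088, ω₃=0.621
apply F[7]=+15.000 → step 8: x=0.078, v=0.998, θ₁=0.184, ω₁=-0.256, θ₂=-0.127, ω₂=-1.414, θ₃=0.102, ω₃=0.761
apply F[8]=+15.000 → step 9: x=0.100, v=1.133, θ₁=0.178, ω₁=-0.312, θ₂=-0.158, ω₂=-1.623, θ₃=0.119, ω₃=0.912
apply F[9]=+15.000 → step 10: x=0.124, v=1.272, θ₁=0.171, ω₁=-0.381, θ₂=-0.192, ω₂=-1.834, θ₃=0.139, ω₃=1.069
apply F[10]=+15.000 → step 11: x=0.151, v=1.415, θ₁=0.163, ω₁=-0.467, θ₂=-0.231, ω₂=-2.042, θ₃=0.162, ω₃=1.224
apply F[11]=+15.000 → step 12: x=0.180, v=1.563, θ₁=0.152, ω₁=-0.573, θ₂=-0.274, ω₂=-2.242, θ₃=0.188, ω₃=1.370
apply F[12]=+15.000 → step 13: x=0.213, v=1.715, θ₁=0.140, ω₁=-0.701, θ₂=-0.321, ω₂=-2.429, θ₃=0.216, ω₃=1.498
apply F[13]=+15.000 → step 14: x=0.249, v=1.871, θ₁=0.124, ω₁=-0.852, θ₂=-0.371, ω₂=-2.600, θ₃=0.247, ω₃=1.602
apply F[14]=+15.000 → step 15: x=0.288, v=2.031, θ₁=0.105, ω₁=-1.029, θ₂=-0.424, ω₂=-2.752, θ₃=0.280, ω₃=1.675
apply F[15]=+15.000 → step 16: x=0.330, v=2.196, θ₁=0.083, ω₁=-1.231, θ₂=-0.481, ω₂=-2.885, θ₃=0.314, ω₃=1.715
apply F[16]=+15.000 → step 17: x=0.376, v=2.364, θ₁=0.056, ω₁=-1.459, θ₂=-0.540, ω₂=-2.997, θ₃=0.349, ω₃=1.720
apply F[17]=+15.000 → step 18: x=0.425, v=2.536, θ₁=0.024, ω₁=-1.713, θ₂=-0.601, ω₂=-3.088, θ₃=0.383, ω₃=1.690
apply F[18]=+15.000 → step 19: x=0.477, v=2.711, θ₁=-0.013, ω₁=-1.994, θ₂=-0.663, ω₂=-3.157, θ₃=0.416, ω₃=1.622
apply F[19]=+15.000 → step 20: x=0.533, v=2.888, θ₁=-0.056, ω₁=-2.302, θ₂=-0.727, ω₂=-3.201, θ₃=0.447, ω₃=1.517
apply F[20]=+15.000 → step 21: x=0.593, v=3.066, θ₁=-0.105, ω₁=-2.635, θ₂=-0.791, ω₂=-3.218, θ₃=0.476, ω₃=1.374
apply F[21]=+15.000 → step 22: x=0.656, v=3.243, θ₁=-0.161, ω₁=-2.992, θ₂=-0.855, ω₂=-3.205, θ₃=0.502, ω₃=1.190
apply F[22]=+15.000 → step 23: x=0.723, v=3.415, θ₁=-0.225, ω₁=-3.369, θ₂=-0.919, ω₂=-3.158, θ₃=0.524, ω₃=0.964
apply F[23]=+15.000 → step 24: x=0.793, v=3.577, θ₁=-0.296, ω₁=-3.760, θ₂=-0.981, ω₂=-3.074, θ₃=0.540, ω₃=0.692
apply F[24]=+15.000 → step 25: x=0.866, v=3.724, θ₁=-0.375, ω₁=-4.157, θ₂=-1.042, ω₂=-2.952, θ₃=0.551, ω₃=0.372
apply F[25]=+15.000 → step 26: x=0.941, v=3.850, θ₁=-0.462, ω₁=-4.553, θ₂=-1.099, ω₂=-2.793, θ₃=0.555, ω₃=0.000
apply F[26]=+15.000 → step 27: x=1.019, v=3.947, θ₁=-0.557, ω₁=-4.937, θ₂=-1.153, ω₂=-2.602, θ₃=0.551, ω₃=-0.425
apply F[27]=+15.000 → step 28: x=1.099, v=4.008, θ₁=-0.660, ω₁=-5.303, θ₂=-1.203, ω₂=-2.386, θ₃=0.537, ω₃=-0.906
apply F[28]=+15.000 → step 29: x=1.179, v=4.030, θ₁=-0.769, ω₁=-5.645, θ₂=-1.248, ω₂=-2.156, θ₃=0.514, ω₃=-1.444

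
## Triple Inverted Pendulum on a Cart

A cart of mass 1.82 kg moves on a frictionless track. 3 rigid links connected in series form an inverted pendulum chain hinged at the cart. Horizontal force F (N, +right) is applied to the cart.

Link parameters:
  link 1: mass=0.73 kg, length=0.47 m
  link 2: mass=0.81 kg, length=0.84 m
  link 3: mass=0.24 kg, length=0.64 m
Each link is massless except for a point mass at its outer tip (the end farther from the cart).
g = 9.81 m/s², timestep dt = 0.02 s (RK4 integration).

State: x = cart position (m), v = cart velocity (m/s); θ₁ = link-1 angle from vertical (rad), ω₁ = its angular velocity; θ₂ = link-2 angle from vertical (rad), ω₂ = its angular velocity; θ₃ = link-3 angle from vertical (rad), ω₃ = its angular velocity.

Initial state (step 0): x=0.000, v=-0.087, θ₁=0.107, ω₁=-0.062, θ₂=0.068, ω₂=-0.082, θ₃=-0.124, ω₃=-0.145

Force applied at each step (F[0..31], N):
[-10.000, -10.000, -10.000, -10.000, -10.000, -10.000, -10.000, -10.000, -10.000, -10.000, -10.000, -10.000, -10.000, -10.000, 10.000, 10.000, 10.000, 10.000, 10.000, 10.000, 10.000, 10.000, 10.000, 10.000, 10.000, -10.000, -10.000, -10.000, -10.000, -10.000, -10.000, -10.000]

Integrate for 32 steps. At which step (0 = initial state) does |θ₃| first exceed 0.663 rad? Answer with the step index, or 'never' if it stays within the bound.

apply F[0]=-10.000 → step 1: x=-0.003, v=-0.216, θ₁=0.109, ω₁=0.277, θ₂=0.066, ω₂=-0.091, θ₃=-0.128, ω₃=-0.214
apply F[1]=-10.000 → step 2: x=-0.009, v=-0.345, θ₁=0.118, ω₁=0.623, θ₂=0.064, ω₂=-0.104, θ₃=-0.133, ω₃=-0.283
apply F[2]=-10.000 → step 3: x=-0.017, v=-0.476, θ₁=0.134, ω₁=0.983, θ₂=0.062, ω₂=-0.123, θ₃=-0.139, ω₃=-0.350
apply F[3]=-10.000 → step 4: x=-0.028, v=-0.608, θ₁=0.158, ω₁=1.363, θ₂=0.059, ω₂=-0.151, θ₃=-0.147, ω₃=-0.415
apply F[4]=-10.000 → step 5: x=-0.041, v=-0.742, θ₁=0.189, ω₁=1.764, θ₂=0.056, ω₂=-0.189, θ₃=-0.155, ω₃=-0.474
apply F[5]=-10.000 → step 6: x=-0.057, v=-0.876, θ₁=0.228, ω₁=2.186, θ₂=0.052, ω₂=-0.234, θ₃=-0.165, ω₃=-0.525
apply F[6]=-10.000 → step 7: x=-0.076, v=-1.009, θ₁=0.276, ω₁=2.620, θ₂=0.047, ω₂=-0.282, θ₃=-0.176, ω₃=-0.566
apply F[7]=-10.000 → step 8: x=-0.098, v=-1.138, θ₁=0.333, ω₁=3.054, θ₂=0.040, ω₂=-0.326, θ₃=-0.188, ω₃=-0.593
apply F[8]=-10.000 → step 9: x=-0.122, v=-1.259, θ₁=0.398, ω₁=3.472, θ₂=0.034, ω₂=-0.354, θ₃=-0.200, ω₃=-0.607
apply F[9]=-10.000 → step 10: x=-0.148, v=-1.370, θ₁=0.472, ω₁=3.863, θ₂=0.027, ω₂=-0.357, θ₃=-0.212, ω₃=-0.608
apply F[10]=-10.000 → step 11: x=-0.176, v=-1.468, θ₁=0.553, ω₁=4.217, θ₂=0.020, ω₂=-0.325, θ₃=-0.224, ω₃=-0.597
apply F[11]=-10.000 → step 12: x=-0.207, v=-1.553, θ₁=0.640, ω₁=4.534, θ₂=0.014, ω₂=-0.255, θ₃=-0.236, ω₃=-0.577
apply F[12]=-10.000 → step 13: x=-0.238, v=-1.623, θ₁=0.734, ω₁=4.820, θ₂=0.010, ω₂=-0.145, θ₃=-0.247, ω₃=-0.552
apply F[13]=-10.000 → step 14: x=-0.271, v=-1.680, θ₁=0.833, ω₁=5.082, θ₂=0.008, ω₂=0.007, θ₃=-0.258, ω₃=-0.524
apply F[14]=+10.000 → step 15: x=-0.304, v=-1.558, θ₁=0.936, ω₁=5.215, θ₂=0.009, ω₂=0.042, θ₃=-0.269, ω₃=-0.518
apply F[15]=+10.000 → step 16: x=-0.334, v=-1.428, θ₁=1.042, ω₁=5.378, θ₂=0.010, ω₂=0.098, θ₃=-0.279, ω₃=-0.510
apply F[16]=+10.000 → step 17: x=-0.361, v=-1.290, θ₁=1.151, ω₁=5.573, θ₂=0.013, ω₂=0.180, θ₃=-0.289, ω₃=-0.501
apply F[17]=+10.000 → step 18: x=-0.385, v=-1.141, θ₁=1.265, ω₁=5.805, θ₂=0.017, ω₂=0.293, θ₃=-0.299, ω₃=-0.491
apply F[18]=+10.000 → step 19: x=-0.406, v=-0.980, θ₁=1.384, ω₁=6.081, θ₂=0.025, ω₂=0.443, θ₃=-0.309, ω₃=-0.481
apply F[19]=+10.000 → step 20: x=-0.424, v=-0.802, θ₁=1.508, ω₁=6.410, θ₂=0.035, ω₂=0.640, θ₃=-0.318, ω₃=-0.473
apply F[20]=+10.000 → step 21: x=-0.438, v=-0.606, θ₁=1.640, ω₁=6.806, θ₂=0.051, ω₂=0.895, θ₃=-0.327, ω₃=-0.467
apply F[21]=+10.000 → step 22: x=-0.448, v=-0.387, θ₁=1.781, ω₁=7.288, θ₂=0.072, ω₂=1.222, θ₃=-0.337, ω₃=-0.468
apply F[22]=+10.000 → step 23: x=-0.454, v=-0.138, θ₁=1.933, ω₁=7.883, θ₂=0.100, ω₂=1.645, θ₃=-0.346, ω₃=-0.481
apply F[23]=+10.000 → step 24: x=-0.454, v=0.146, θ₁=2.098, ω₁=8.628, θ₂=0.138, ω₂=2.195, θ₃=-0.356, ω₃=-0.516
apply F[24]=+10.000 → step 25: x=-0.448, v=0.474, θ₁=2.279, ω₁=9.574, θ₂=0.189, ω₂=2.920, θ₃=-0.367, ω₃=-0.591
apply F[25]=-10.000 → step 26: x=-0.436, v=0.664, θ₁=2.480, ω₁=10.556, θ₂=0.258, ω₂=4.022, θ₃=-0.381, ω₃=-0.771
apply F[26]=-10.000 → step 27: x=-0.421, v=0.854, θ₁=2.702, ω₁=11.635, θ₂=0.352, ω₂=5.346, θ₃=-0.399, ω₃=-1.063
apply F[27]=-10.000 → step 28: x=-0.403, v=0.972, θ₁=2.945, ω₁=12.585, θ₂=0.473, ω₂=6.847, θ₃=-0.424, ω₃=-1.487
apply F[28]=-10.000 → step 29: x=-0.383, v=0.919, θ₁=3.202, ω₁=12.972, θ₂=0.625, ω₂=8.295, θ₃=-0.458, ω₃=-1.934
apply F[29]=-10.000 → step 30: x=-0.367, v=0.679, θ₁=3.458, ω₁=12.525, θ₂=0.802, ω₂=9.359, θ₃=-0.499, ω₃=-2.085
apply F[30]=-10.000 → step 31: x=-0.357, v=0.378, θ₁=3.699, ω₁=11.501, θ₂=0.996, ω₂=9.951, θ₃=-0.538, ω₃=-1.684
apply F[31]=-10.000 → step 32: x=-0.352, v=0.138, θ₁=3.917, ω₁=10.269, θ₂=1.198, ω₂=10.224, θ₃=-0.563, ω₃=-0.777
max |θ₃| = 0.563 ≤ 0.663 over all 33 states.

Answer: never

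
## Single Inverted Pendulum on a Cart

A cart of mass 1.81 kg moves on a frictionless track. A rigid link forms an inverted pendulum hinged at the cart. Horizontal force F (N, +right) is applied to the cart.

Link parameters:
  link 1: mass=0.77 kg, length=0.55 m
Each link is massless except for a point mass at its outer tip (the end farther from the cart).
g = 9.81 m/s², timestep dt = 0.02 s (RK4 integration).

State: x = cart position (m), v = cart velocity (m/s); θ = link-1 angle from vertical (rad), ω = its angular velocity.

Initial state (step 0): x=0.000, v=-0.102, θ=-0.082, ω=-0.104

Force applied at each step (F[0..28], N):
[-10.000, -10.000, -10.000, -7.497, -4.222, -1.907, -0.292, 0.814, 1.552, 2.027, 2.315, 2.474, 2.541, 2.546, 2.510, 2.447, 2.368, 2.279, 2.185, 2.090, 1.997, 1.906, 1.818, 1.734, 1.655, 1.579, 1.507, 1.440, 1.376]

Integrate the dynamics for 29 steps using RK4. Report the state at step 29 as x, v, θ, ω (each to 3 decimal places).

Answer: x=-0.194, v=-0.120, θ=0.043, ω=-0.029

Derivation:
apply F[0]=-10.000 → step 1: x=-0.003, v=-0.205, θ=-0.083, ω=0.054
apply F[1]=-10.000 → step 2: x=-0.008, v=-0.309, θ=-0.080, ω=0.212
apply F[2]=-10.000 → step 3: x=-0.015, v=-0.413, θ=-0.074, ω=0.373
apply F[3]=-7.497 → step 4: x=-0.024, v=-0.490, θ=-0.065, ω=0.488
apply F[4]=-4.222 → step 5: x=-0.035, v=-0.531, θ=-0.055, ω=0.542
apply F[5]=-1.907 → step 6: x=-0.045, v=-0.548, θ=-0.044, ω=0.555
apply F[6]=-0.292 → step 7: x=-0.056, v=-0.548, θ=-0.033, ω=0.541
apply F[7]=+0.814 → step 8: x=-0.067, v=-0.537, θ=-0.023, ω=0.511
apply F[8]=+1.552 → step 9: x=-0.078, v=-0.518, θ=-0.013, ω=0.471
apply F[9]=+2.027 → step 10: x=-0.088, v=-0.495, θ=-0.004, ω=0.426
apply F[10]=+2.315 → step 11: x=-0.098, v=-0.470, θ=0.004, ω=0.379
apply F[11]=+2.474 → step 12: x=-0.107, v=-0.443, θ=0.011, ω=0.333
apply F[12]=+2.541 → step 13: x=-0.115, v=-0.416, θ=0.017, ω=0.290
apply F[13]=+2.546 → step 14: x=-0.123, v=-0.390, θ=0.023, ω=0.249
apply F[14]=+2.510 → step 15: x=-0.131, v=-0.364, θ=0.027, ω=0.211
apply F[15]=+2.447 → step 16: x=-0.138, v=-0.339, θ=0.031, ω=0.177
apply F[16]=+2.368 → step 17: x=-0.144, v=-0.316, θ=0.035, ω=0.146
apply F[17]=+2.279 → step 18: x=-0.151, v=-0.294, θ=0.037, ω=0.119
apply F[18]=+2.185 → step 19: x=-0.156, v=-0.273, θ=0.039, ω=0.094
apply F[19]=+2.090 → step 20: x=-0.162, v=-0.253, θ=0.041, ω=0.073
apply F[20]=+1.997 → step 21: x=-0.166, v=-0.235, θ=0.042, ω=0.054
apply F[21]=+1.906 → step 22: x=-0.171, v=-0.217, θ=0.043, ω=0.038
apply F[22]=+1.818 → step 23: x=-0.175, v=-0.201, θ=0.044, ω=0.023
apply F[23]=+1.734 → step 24: x=-0.179, v=-0.185, θ=0.044, ω=0.011
apply F[24]=+1.655 → step 25: x=-0.183, v=-0.171, θ=0.044, ω=-0.000
apply F[25]=+1.579 → step 26: x=-0.186, v=-0.157, θ=0.044, ω=-0.009
apply F[26]=+1.507 → step 27: x=-0.189, v=-0.144, θ=0.044, ω=-0.017
apply F[27]=+1.440 → step 28: x=-0.192, v=-0.132, θ=0.043, ω=-0.024
apply F[28]=+1.376 → step 29: x=-0.194, v=-0.120, θ=0.043, ω=-0.029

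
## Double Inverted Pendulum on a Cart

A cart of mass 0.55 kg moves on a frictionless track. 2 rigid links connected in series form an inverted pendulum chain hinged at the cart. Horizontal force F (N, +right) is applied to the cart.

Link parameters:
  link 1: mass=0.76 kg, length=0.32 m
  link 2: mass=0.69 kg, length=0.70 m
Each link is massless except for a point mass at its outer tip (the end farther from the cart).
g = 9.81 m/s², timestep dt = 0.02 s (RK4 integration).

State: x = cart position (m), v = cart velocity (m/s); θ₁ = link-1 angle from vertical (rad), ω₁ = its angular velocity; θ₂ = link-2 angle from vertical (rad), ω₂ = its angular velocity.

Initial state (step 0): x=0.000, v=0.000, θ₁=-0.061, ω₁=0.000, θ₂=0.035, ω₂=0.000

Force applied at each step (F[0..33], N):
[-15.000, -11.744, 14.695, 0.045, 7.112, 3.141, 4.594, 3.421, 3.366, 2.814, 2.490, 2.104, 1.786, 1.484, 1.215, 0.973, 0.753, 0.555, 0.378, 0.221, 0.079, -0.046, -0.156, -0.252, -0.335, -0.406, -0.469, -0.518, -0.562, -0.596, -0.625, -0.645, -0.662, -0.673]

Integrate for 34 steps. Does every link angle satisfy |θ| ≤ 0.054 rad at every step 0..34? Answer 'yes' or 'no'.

Answer: no

Derivation:
apply F[0]=-15.000 → step 1: x=-0.005, v=-0.513, θ₁=-0.046, ω₁=1.511, θ₂=0.036, ω₂=0.054
apply F[1]=-11.744 → step 2: x=-0.019, v=-0.927, θ₁=-0.004, ω₁=2.755, θ₂=0.037, ω₂=0.085
apply F[2]=+14.695 → step 3: x=-0.033, v=-0.402, θ₁=0.035, ω₁=1.117, θ₂=0.039, ω₂=0.094
apply F[3]=+0.045 → step 4: x=-0.041, v=-0.423, θ₁=0.058, ω₁=1.215, θ₂=0.041, ω₂=0.091
apply F[4]=+7.112 → step 5: x=-0.047, v=-0.202, θ₁=0.076, ω₁=0.581, θ₂=0.042, ω₂=0.076
apply F[5]=+3.141 → step 6: x=-0.051, v=-0.130, θ₁=0.086, ω₁=0.430, θ₂=0.044, ω₂=0.055
apply F[6]=+4.594 → step 7: x=-0.052, v=-0.011, θ₁=0.092, ω₁=0.142, θ₂=0.045, ω₂=0.030
apply F[7]=+3.421 → step 8: x=-0.051, v=0.064, θ₁=0.093, ω₁=-0.008, θ₂=0.045, ω₂=0.003
apply F[8]=+3.366 → step 9: x=-0.049, v=0.137, θ₁=0.092, ω₁=-0.151, θ₂=0.045, ω₂=-0.023
apply F[9]=+2.814 → step 10: x=-0.046, v=0.192, θ₁=0.088, ω₁=-0.242, θ₂=0.044, ω₂=-0.048
apply F[10]=+2.490 → step 11: x=-0.042, v=0.238, θ₁=0.082, ω₁=-0.310, θ₂=0.043, ω₂=-0.070
apply F[11]=+2.104 → step 12: x=-0.037, v=0.274, θ₁=0.076, ω₁=-0.352, θ₂=0.041, ω₂=-0.090
apply F[12]=+1.786 → step 13: x=-0.031, v=0.301, θ₁=0.068, ω₁=-0.376, θ₂=0.039, ω₂=-0.107
apply F[13]=+1.484 → step 14: x=-0.025, v=0.322, θ₁=0.061, ω₁=-0.386, θ₂=0.037, ω₂=-0.121
apply F[14]=+1.215 → step 15: x=-0.018, v=0.337, θ₁=0.053, ω₁=-0.386, θ₂=0.034, ω₂=-0.133
apply F[15]=+0.973 → step 16: x=-0.011, v=0.347, θ₁=0.045, ω₁=-0.378, θ₂=0.032, ω₂=-0.141
apply F[16]=+0.753 → step 17: x=-0.004, v=0.353, θ₁=0.038, ω₁=-0.364, θ₂=0.029, ω₂=-0.148
apply F[17]=+0.555 → step 18: x=0.003, v=0.355, θ₁=0.031, ω₁=-0.347, θ₂=0.026, ω₂=-0.152
apply F[18]=+0.378 → step 19: x=0.010, v=0.355, θ₁=0.024, ω₁=-0.326, θ₂=0.023, ω₂=-0.153
apply F[19]=+0.221 → step 20: x=0.017, v=0.352, θ₁=0.018, ω₁=-0.304, θ₂=0.020, ω₂=-0.153
apply F[20]=+0.079 → step 21: x=0.024, v=0.347, θ₁=0.012, ω₁=-0.281, θ₂=0.017, ω₂=-0.152
apply F[21]=-0.046 → step 22: x=0.031, v=0.340, θ₁=0.007, ω₁=-0.258, θ₂=0.014, ω₂=-0.149
apply F[22]=-0.156 → step 23: x=0.037, v=0.332, θ₁=0.002, ω₁=-0.235, θ₂=0.011, ω₂=-0.145
apply F[23]=-0.252 → step 24: x=0.044, v=0.323, θ₁=-0.003, ω₁=-0.213, θ₂=0.008, ω₂=-0.140
apply F[24]=-0.335 → step 25: x=0.050, v=0.314, θ₁=-0.007, ω₁=-0.191, θ₂=0.005, ω₂=-0.134
apply F[25]=-0.406 → step 26: x=0.057, v=0.303, θ₁=-0.010, ω₁=-0.170, θ₂=0.002, ω₂=-0.127
apply F[26]=-0.469 → step 27: x=0.062, v=0.292, θ₁=-0.013, ω₁=-0.150, θ₂=-0.000, ω₂=-0.121
apply F[27]=-0.518 → step 28: x=0.068, v=0.281, θ₁=-0.016, ω₁=-0.132, θ₂=-0.002, ω₂=-0.113
apply F[28]=-0.562 → step 29: x=0.074, v=0.270, θ₁=-0.019, ω₁=-0.115, θ₂=-0.005, ω₂=-0.106
apply F[29]=-0.596 → step 30: x=0.079, v=0.258, θ₁=-0.021, ω₁=-0.099, θ₂=-0.007, ω₂=-0.098
apply F[30]=-0.625 → step 31: x=0.084, v=0.247, θ₁=-0.023, ω₁=-0.084, θ₂=-0.009, ω₂=-0.091
apply F[31]=-0.645 → step 32: x=0.089, v=0.235, θ₁=-0.024, ω₁=-0.071, θ₂=-0.010, ω₂=-0.083
apply F[32]=-0.662 → step 33: x=0.093, v=0.224, θ₁=-0.025, ω₁=-0.058, θ₂=-0.012, ω₂=-0.076
apply F[33]=-0.673 → step 34: x=0.098, v=0.213, θ₁=-0.026, ω₁=-0.047, θ₂=-0.013, ω₂=-0.069
Max |angle| over trajectory = 0.093 rad; bound = 0.054 → exceeded.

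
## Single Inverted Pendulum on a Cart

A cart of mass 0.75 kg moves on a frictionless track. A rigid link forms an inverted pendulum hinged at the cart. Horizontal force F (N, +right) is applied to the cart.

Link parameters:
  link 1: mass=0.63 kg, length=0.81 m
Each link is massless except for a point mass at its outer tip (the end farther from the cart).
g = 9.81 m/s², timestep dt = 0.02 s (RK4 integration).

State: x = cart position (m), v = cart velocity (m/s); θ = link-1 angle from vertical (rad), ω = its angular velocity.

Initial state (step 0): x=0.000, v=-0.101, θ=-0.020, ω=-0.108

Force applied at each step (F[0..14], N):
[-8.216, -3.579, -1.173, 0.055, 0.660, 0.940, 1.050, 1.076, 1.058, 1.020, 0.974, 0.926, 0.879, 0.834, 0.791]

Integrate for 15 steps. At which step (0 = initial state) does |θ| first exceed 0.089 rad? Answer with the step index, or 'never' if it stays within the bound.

Answer: never

Derivation:
apply F[0]=-8.216 → step 1: x=-0.004, v=-0.317, θ=-0.020, ω=0.153
apply F[1]=-3.579 → step 2: x=-0.011, v=-0.409, θ=-0.015, ω=0.263
apply F[2]=-1.173 → step 3: x=-0.020, v=-0.438, θ=-0.010, ω=0.296
apply F[3]=+0.055 → step 4: x=-0.029, v=-0.436, θ=-0.004, ω=0.291
apply F[4]=+0.660 → step 5: x=-0.037, v=-0.418, θ=0.002, ω=0.269
apply F[5]=+0.940 → step 6: x=-0.045, v=-0.394, θ=0.007, ω=0.240
apply F[6]=+1.050 → step 7: x=-0.053, v=-0.367, θ=0.011, ω=0.210
apply F[7]=+1.076 → step 8: x=-0.060, v=-0.341, θ=0.015, ω=0.180
apply F[8]=+1.058 → step 9: x=-0.067, v=-0.315, θ=0.018, ω=0.153
apply F[9]=+1.020 → step 10: x=-0.073, v=-0.291, θ=0.021, ω=0.128
apply F[10]=+0.974 → step 11: x=-0.078, v=-0.269, θ=0.024, ω=0.106
apply F[11]=+0.926 → step 12: x=-0.083, v=-0.248, θ=0.026, ω=0.087
apply F[12]=+0.879 → step 13: x=-0.088, v=-0.229, θ=0.027, ω=0.069
apply F[13]=+0.834 → step 14: x=-0.093, v=-0.212, θ=0.028, ω=0.054
apply F[14]=+0.791 → step 15: x=-0.097, v=-0.195, θ=0.029, ω=0.041
max |θ| = 0.029 ≤ 0.089 over all 16 states.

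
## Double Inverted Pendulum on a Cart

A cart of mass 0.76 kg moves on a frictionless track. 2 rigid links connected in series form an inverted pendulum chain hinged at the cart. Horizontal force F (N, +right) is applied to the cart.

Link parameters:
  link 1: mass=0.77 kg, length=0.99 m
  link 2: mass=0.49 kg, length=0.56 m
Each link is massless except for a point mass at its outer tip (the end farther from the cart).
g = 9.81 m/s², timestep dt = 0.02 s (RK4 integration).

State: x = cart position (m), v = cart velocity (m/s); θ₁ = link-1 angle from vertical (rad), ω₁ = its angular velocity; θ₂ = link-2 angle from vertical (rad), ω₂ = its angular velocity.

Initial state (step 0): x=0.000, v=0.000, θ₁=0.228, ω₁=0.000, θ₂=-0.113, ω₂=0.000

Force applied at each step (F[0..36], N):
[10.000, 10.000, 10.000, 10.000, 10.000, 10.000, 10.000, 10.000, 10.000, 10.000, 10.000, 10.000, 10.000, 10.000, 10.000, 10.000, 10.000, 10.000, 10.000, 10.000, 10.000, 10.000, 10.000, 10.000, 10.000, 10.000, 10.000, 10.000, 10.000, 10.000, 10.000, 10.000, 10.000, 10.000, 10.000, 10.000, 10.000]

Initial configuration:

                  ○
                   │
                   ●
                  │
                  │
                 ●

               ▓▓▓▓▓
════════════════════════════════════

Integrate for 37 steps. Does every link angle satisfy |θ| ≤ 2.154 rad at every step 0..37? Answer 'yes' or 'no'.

Answer: yes

Derivation:
apply F[0]=+10.000 → step 1: x=0.002, v=0.182, θ₁=0.227, ω₁=-0.091, θ₂=-0.115, ω₂=-0.212
apply F[1]=+10.000 → step 2: x=0.007, v=0.365, θ₁=0.224, ω₁=-0.182, θ₂=-0.121, ω₂=-0.425
apply F[2]=+10.000 → step 3: x=0.016, v=0.550, θ₁=0.220, ω₁=-0.277, θ₂=-0.132, ω₂=-0.638
apply F[3]=+10.000 → step 4: x=0.029, v=0.738, θ₁=0.213, ω₁=-0.376, θ₂=-0.147, ω₂=-0.853
apply F[4]=+10.000 → step 5: x=0.046, v=0.930, θ₁=0.205, ω₁=-0.482, θ₂=-0.166, ω₂=-1.070
apply F[5]=+10.000 → step 6: x=0.067, v=1.126, θ₁=0.194, ω₁=-0.595, θ₂=-0.190, ω₂=-1.288
apply F[6]=+10.000 → step 7: x=0.091, v=1.329, θ₁=0.181, ω₁=-0.718, θ₂=-0.218, ω₂=-1.506
apply F[7]=+10.000 → step 8: x=0.120, v=1.538, θ₁=0.165, ω₁=-0.853, θ₂=-0.250, ω₂=-1.723
apply F[8]=+10.000 → step 9: x=0.153, v=1.756, θ₁=0.147, ω₁=-1.002, θ₂=-0.287, ω₂=-1.937
apply F[9]=+10.000 → step 10: x=0.190, v=1.981, θ₁=0.125, ω₁=-1.167, θ₂=-0.328, ω₂=-2.145
apply F[10]=+10.000 → step 11: x=0.232, v=2.216, θ₁=0.100, ω₁=-1.352, θ₂=-0.372, ω₂=-2.342
apply F[11]=+10.000 → step 12: x=0.279, v=2.460, θ₁=0.071, ω₁=-1.558, θ₂=-0.421, ω₂=-2.522
apply F[12]=+10.000 → step 13: x=0.330, v=2.713, θ₁=0.037, ω₁=-1.786, θ₂=-0.473, ω₂=-2.680
apply F[13]=+10.000 → step 14: x=0.387, v=2.974, θ₁=-0.001, ω₁=-2.038, θ₂=-0.528, ω₂=-2.805
apply F[14]=+10.000 → step 15: x=0.449, v=3.239, θ₁=-0.044, ω₁=-2.312, θ₂=-0.585, ω₂=-2.889
apply F[15]=+10.000 → step 16: x=0.517, v=3.504, θ₁=-0.093, ω₁=-2.606, θ₂=-0.643, ω₂=-2.923
apply F[16]=+10.000 → step 17: x=0.590, v=3.764, θ₁=-0.149, ω₁=-2.914, θ₂=-0.702, ω₂=-2.899
apply F[17]=+10.000 → step 18: x=0.667, v=4.010, θ₁=-0.210, ω₁=-3.229, θ₂=-0.759, ω₂=-2.810
apply F[18]=+10.000 → step 19: x=0.750, v=4.232, θ₁=-0.278, ω₁=-3.541, θ₂=-0.814, ω₂=-2.658
apply F[19]=+10.000 → step 20: x=0.836, v=4.421, θ₁=-0.352, ω₁=-3.839, θ₂=-0.865, ω₂=-2.448
apply F[20]=+10.000 → step 21: x=0.926, v=4.569, θ₁=-0.431, ω₁=-4.112, θ₂=-0.911, ω₂=-2.194
apply F[21]=+10.000 → step 22: x=1.019, v=4.669, θ₁=-0.516, ω₁=-4.356, θ₂=-0.952, ω₂=-1.915
apply F[22]=+10.000 → step 23: x=1.113, v=4.718, θ₁=-0.605, ω₁=-4.566, θ₂=-0.988, ω₂=-1.633
apply F[23]=+10.000 → step 24: x=1.207, v=4.718, θ₁=-0.698, ω₁=-4.744, θ₂=-1.018, ω₂=-1.369
apply F[24]=+10.000 → step 25: x=1.301, v=4.670, θ₁=-0.795, ω₁=-4.893, θ₂=-1.043, ω₂=-1.143
apply F[25]=+10.000 → step 26: x=1.394, v=4.579, θ₁=-0.894, ω₁=-5.019, θ₂=-1.064, ω₂=-0.970
apply F[26]=+10.000 → step 27: x=1.484, v=4.451, θ₁=-0.995, ω₁=-5.128, θ₂=-1.082, ω₂=-0.860
apply F[27]=+10.000 → step 28: x=1.572, v=4.290, θ₁=-1.099, ω₁=-5.227, θ₂=-1.099, ω₂=-0.823
apply F[28]=+10.000 → step 29: x=1.655, v=4.100, θ₁=-1.204, ω₁=-5.321, θ₂=-1.115, ω₂=-0.862
apply F[29]=+10.000 → step 30: x=1.735, v=3.883, θ₁=-1.312, ω₁=-5.416, θ₂=-1.134, ω₂=-0.981
apply F[30]=+10.000 → step 31: x=1.811, v=3.642, θ₁=-1.421, ω₁=-5.517, θ₂=-1.155, ω₂=-1.181
apply F[31]=+10.000 → step 32: x=1.881, v=3.377, θ₁=-1.533, ω₁=-5.627, θ₂=-1.182, ω₂=-1.465
apply F[32]=+10.000 → step 33: x=1.946, v=3.087, θ₁=-1.646, ω₁=-5.750, θ₂=-1.214, ω₂=-1.838
apply F[33]=+10.000 → step 34: x=2.004, v=2.770, θ₁=-1.763, ω₁=-5.889, θ₂=-1.256, ω₂=-2.306
apply F[34]=+10.000 → step 35: x=2.056, v=2.424, θ₁=-1.882, ω₁=-6.045, θ₂=-1.307, ω₂=-2.878
apply F[35]=+10.000 → step 36: x=2.101, v=2.046, θ₁=-2.005, ω₁=-6.218, θ₂=-1.372, ω₂=-3.568
apply F[36]=+10.000 → step 37: x=2.138, v=1.634, θ₁=-2.131, ω₁=-6.404, θ₂=-1.451, ω₂=-4.397
Max |angle| over trajectory = 2.131 rad; bound = 2.154 → within bound.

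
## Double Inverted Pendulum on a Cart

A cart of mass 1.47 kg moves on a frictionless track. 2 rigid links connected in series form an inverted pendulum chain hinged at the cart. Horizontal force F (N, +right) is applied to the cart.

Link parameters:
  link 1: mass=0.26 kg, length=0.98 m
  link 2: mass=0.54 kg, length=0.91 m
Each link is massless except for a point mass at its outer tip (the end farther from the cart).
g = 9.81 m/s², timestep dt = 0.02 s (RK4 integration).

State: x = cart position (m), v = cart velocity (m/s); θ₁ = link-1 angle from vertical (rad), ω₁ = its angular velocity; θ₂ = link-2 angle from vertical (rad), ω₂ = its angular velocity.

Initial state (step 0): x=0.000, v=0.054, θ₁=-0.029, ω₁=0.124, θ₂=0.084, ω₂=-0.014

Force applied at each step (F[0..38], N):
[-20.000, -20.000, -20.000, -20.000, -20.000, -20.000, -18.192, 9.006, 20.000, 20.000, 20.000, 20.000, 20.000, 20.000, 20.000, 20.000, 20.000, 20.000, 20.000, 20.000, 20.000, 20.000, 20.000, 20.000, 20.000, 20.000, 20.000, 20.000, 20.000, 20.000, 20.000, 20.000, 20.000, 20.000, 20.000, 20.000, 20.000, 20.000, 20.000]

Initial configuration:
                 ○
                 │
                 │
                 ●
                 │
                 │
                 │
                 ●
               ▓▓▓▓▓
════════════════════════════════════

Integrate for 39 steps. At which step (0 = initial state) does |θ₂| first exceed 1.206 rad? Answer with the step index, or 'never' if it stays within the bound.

Answer: never

Derivation:
apply F[0]=-20.000 → step 1: x=-0.002, v=-0.215, θ₁=-0.024, ω₁=0.347, θ₂=0.084, ω₂=0.060
apply F[1]=-20.000 → step 2: x=-0.009, v=-0.485, θ₁=-0.015, ω₁=0.576, θ₂=0.086, ω₂=0.129
apply F[2]=-20.000 → step 3: x=-0.021, v=-0.756, θ₁=-0.001, ω₁=0.813, θ₂=0.090, ω₂=0.189
apply F[3]=-20.000 → step 4: x=-0.039, v=-1.029, θ₁=0.018, ω₁=1.063, θ₂=0.094, ω₂=0.238
apply F[4]=-20.000 → step 5: x=-0.062, v=-1.304, θ₁=0.041, ω₁=1.326, θ₂=0.099, ω₂=0.274
apply F[5]=-20.000 → step 6: x=-0.091, v=-1.580, θ₁=0.071, ω₁=1.605, θ₂=0.105, ω₂=0.296
apply F[6]=-18.192 → step 7: x=-0.125, v=-1.833, θ₁=0.105, ω₁=1.875, θ₂=0.111, ω₂=0.303
apply F[7]=+9.006 → step 8: x=-0.161, v=-1.720, θ₁=0.142, ω₁=1.788, θ₂=0.117, ω₂=0.298
apply F[8]=+20.000 → step 9: x=-0.193, v=-1.463, θ₁=0.176, ω₁=1.576, θ₂=0.123, ω₂=0.275
apply F[9]=+20.000 → step 10: x=-0.219, v=-1.211, θ₁=0.205, ω₁=1.389, θ₂=0.128, ω₂=0.231
apply F[10]=+20.000 → step 11: x=-0.241, v=-0.964, θ₁=0.231, ω₁=1.224, θ₂=0.132, ω₂=0.169
apply F[11]=+20.000 → step 12: x=-0.258, v=-0.720, θ₁=0.254, ω₁=1.081, θ₂=0.134, ω₂=0.088
apply F[12]=+20.000 → step 13: x=-0.270, v=-0.480, θ₁=0.275, ω₁=0.958, θ₂=0.135, ω₂=-0.010
apply F[13]=+20.000 → step 14: x=-0.277, v=-0.242, θ₁=0.293, ω₁=0.853, θ₂=0.134, ω₂=-0.125
apply F[14]=+20.000 → step 15: x=-0.280, v=-0.008, θ₁=0.309, ω₁=0.764, θ₂=0.130, ω₂=-0.256
apply F[15]=+20.000 → step 16: x=-0.277, v=0.226, θ₁=0.323, ω₁=0.691, θ₂=0.123, ω₂=-0.402
apply F[16]=+20.000 → step 17: x=-0.271, v=0.457, θ₁=0.337, ω₁=0.630, θ₂=0.114, ω₂=-0.564
apply F[17]=+20.000 → step 18: x=-0.259, v=0.688, θ₁=0.349, ω₁=0.582, θ₂=0.101, ω₂=-0.742
apply F[18]=+20.000 → step 19: x=-0.243, v=0.919, θ₁=0.360, ω₁=0.545, θ₂=0.084, ω₂=-0.933
apply F[19]=+20.000 → step 20: x=-0.222, v=1.150, θ₁=0.371, ω₁=0.515, θ₂=0.063, ω₂=-1.138
apply F[20]=+20.000 → step 21: x=-0.197, v=1.382, θ₁=0.381, ω₁=0.492, θ₂=0.038, ω₂=-1.356
apply F[21]=+20.000 → step 22: x=-0.167, v=1.615, θ₁=0.390, ω₁=0.471, θ₂=0.009, ω₂=-1.584
apply F[22]=+20.000 → step 23: x=-0.132, v=1.850, θ₁=0.400, ω₁=0.448, θ₂=-0.025, ω₂=-1.819
apply F[23]=+20.000 → step 24: x=-0.093, v=2.087, θ₁=0.408, ω₁=0.420, θ₂=-0.064, ω₂=-2.060
apply F[24]=+20.000 → step 25: x=-0.049, v=2.326, θ₁=0.416, ω₁=0.381, θ₂=-0.107, ω₂=-2.302
apply F[25]=+20.000 → step 26: x=0.000, v=2.568, θ₁=0.423, ω₁=0.327, θ₂=-0.156, ω₂=-2.543
apply F[26]=+20.000 → step 27: x=0.054, v=2.813, θ₁=0.429, ω₁=0.254, θ₂=-0.209, ω₂=-2.781
apply F[27]=+20.000 → step 28: x=0.113, v=3.059, θ₁=0.433, ω₁=0.158, θ₂=-0.267, ω₂=-3.013
apply F[28]=+20.000 → step 29: x=0.176, v=3.308, θ₁=0.435, ω₁=0.036, θ₂=-0.330, ω₂=-3.240
apply F[29]=+20.000 → step 30: x=0.245, v=3.560, θ₁=0.435, ω₁=-0.117, θ₂=-0.397, ω₂=-3.460
apply F[30]=+20.000 → step 31: x=0.319, v=3.813, θ₁=0.430, ω₁=-0.303, θ₂=-0.468, ω₂=-3.673
apply F[31]=+20.000 → step 32: x=0.397, v=4.068, θ₁=0.422, ω₁=-0.524, θ₂=-0.543, ω₂=-3.877
apply F[32]=+20.000 → step 33: x=0.481, v=4.325, θ₁=0.409, ω₁=-0.783, θ₂=-0.623, ω₂=-4.073
apply F[33]=+20.000 → step 34: x=0.570, v=4.584, θ₁=0.391, ω₁=-1.083, θ₂=-0.706, ω₂=-4.257
apply F[34]=+20.000 → step 35: x=0.665, v=4.845, θ₁=0.366, ω₁=-1.424, θ₂=-0.793, ω₂=-4.426
apply F[35]=+20.000 → step 36: x=0.764, v=5.108, θ₁=0.333, ω₁=-1.809, θ₂=-0.883, ω₂=-4.573
apply F[36]=+20.000 → step 37: x=0.869, v=5.374, θ₁=0.293, ω₁=-2.237, θ₂=-0.976, ω₂=-4.689
apply F[37]=+20.000 → step 38: x=0.979, v=5.643, θ₁=0.244, ω₁=-2.705, θ₂=-1.070, ω₂=-4.762
apply F[38]=+20.000 → step 39: x=1.095, v=5.915, θ₁=0.185, ω₁=-3.209, θ₂=-1.166, ω₂=-4.775
max |θ₂| = 1.166 ≤ 1.206 over all 40 states.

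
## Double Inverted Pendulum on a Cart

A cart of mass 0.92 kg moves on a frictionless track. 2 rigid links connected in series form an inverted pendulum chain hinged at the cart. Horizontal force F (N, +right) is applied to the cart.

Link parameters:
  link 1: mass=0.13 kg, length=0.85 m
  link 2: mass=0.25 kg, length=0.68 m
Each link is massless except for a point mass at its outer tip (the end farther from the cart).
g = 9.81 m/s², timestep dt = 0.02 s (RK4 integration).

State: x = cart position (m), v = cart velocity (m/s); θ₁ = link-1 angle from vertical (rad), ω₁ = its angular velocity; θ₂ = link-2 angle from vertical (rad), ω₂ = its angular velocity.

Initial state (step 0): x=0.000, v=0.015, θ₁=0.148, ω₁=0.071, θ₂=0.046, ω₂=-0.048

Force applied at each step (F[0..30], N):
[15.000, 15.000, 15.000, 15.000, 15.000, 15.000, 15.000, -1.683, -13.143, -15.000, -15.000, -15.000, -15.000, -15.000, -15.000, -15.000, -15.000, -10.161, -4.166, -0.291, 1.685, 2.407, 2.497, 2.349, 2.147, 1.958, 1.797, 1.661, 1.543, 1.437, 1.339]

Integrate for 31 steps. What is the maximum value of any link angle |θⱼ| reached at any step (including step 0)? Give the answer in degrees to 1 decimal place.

apply F[0]=+15.000 → step 1: x=0.003, v=0.327, θ₁=0.147, ω₁=-0.204, θ₂=0.044, ω₂=-0.151
apply F[1]=+15.000 → step 2: x=0.013, v=0.639, θ₁=0.140, ω₁=-0.481, θ₂=0.040, ω₂=-0.253
apply F[2]=+15.000 → step 3: x=0.029, v=0.953, θ₁=0.127, ω₁=-0.767, θ₂=0.034, ω₂=-0.346
apply F[3]=+15.000 → step 4: x=0.051, v=1.268, θ₁=0.109, ω₁=-1.066, θ₂=0.026, ω₂=-0.427
apply F[4]=+15.000 → step 5: x=0.080, v=1.587, θ₁=0.085, ω₁=-1.383, θ₂=0.017, ω₂=-0.491
apply F[5]=+15.000 → step 6: x=0.115, v=1.908, θ₁=0.054, ω₁=-1.721, θ₂=0.007, ω₂=-0.534
apply F[6]=+15.000 → step 7: x=0.156, v=2.232, θ₁=0.016, ω₁=-2.083, θ₂=-0.004, ω₂=-0.556
apply F[7]=-1.683 → step 8: x=0.200, v=2.195, θ₁=-0.026, ω₁=-2.040, θ₂=-0.015, ω₂=-0.558
apply F[8]=-13.143 → step 9: x=0.241, v=1.912, θ₁=-0.063, ω₁=-1.726, θ₂=-0.026, ω₂=-0.543
apply F[9]=-15.000 → step 10: x=0.276, v=1.592, θ₁=-0.094, ω₁=-1.388, θ₂=-0.037, ω₂=-0.506
apply F[10]=-15.000 → step 11: x=0.305, v=1.275, θ₁=-0.119, ω₁=-1.071, θ₂=-0.047, ω₂=-0.450
apply F[11]=-15.000 → step 12: x=0.327, v=0.960, θ₁=-0.137, ω₁=-0.771, θ₂=-0.055, ω₂=-0.378
apply F[12]=-15.000 → step 13: x=0.344, v=0.648, θ₁=-0.150, ω₁=-0.484, θ₂=-0.062, ω₂=-0.294
apply F[13]=-15.000 → step 14: x=0.353, v=0.336, θ₁=-0.157, ω₁=-0.205, θ₂=-0.067, ω₂=-0.204
apply F[14]=-15.000 → step 15: x=0.357, v=0.026, θ₁=-0.158, ω₁=0.072, θ₂=-0.070, ω₂=-0.112
apply F[15]=-15.000 → step 16: x=0.354, v=-0.285, θ₁=-0.154, ω₁=0.351, θ₂=-0.071, ω₂=-0.025
apply F[16]=-15.000 → step 17: x=0.346, v=-0.597, θ₁=-0.144, ω₁=0.638, θ₂=-0.071, ω₂=0.054
apply F[17]=-10.161 → step 18: x=0.332, v=-0.806, θ₁=-0.129, ω₁=0.818, θ₂=-0.069, ω₂=0.115
apply F[18]=-4.166 → step 19: x=0.315, v=-0.887, θ₁=-0.113, ω₁=0.862, θ₂=-0.066, ω₂=0.159
apply F[19]=-0.291 → step 20: x=0.297, v=-0.885, θ₁=-0.096, ω₁=0.820, θ₂=-0.063, ω₂=0.190
apply F[20]=+1.685 → step 21: x=0.280, v=-0.842, θ₁=-0.080, ω₁=0.738, θ₂=-0.059, ω₂=0.211
apply F[21]=+2.407 → step 22: x=0.263, v=-0.784, θ₁=-0.066, ω₁=0.647, θ₂=-0.054, ω₂=0.224
apply F[22]=+2.497 → step 23: x=0.248, v=-0.725, θ₁=-0.054, ω₁=0.560, θ₂=-0.050, ω₂=0.230
apply F[23]=+2.349 → step 24: x=0.234, v=-0.670, θ₁=-0.044, ω₁=0.484, θ₂=-0.045, ω₂=0.231
apply F[24]=+2.147 → step 25: x=0.221, v=-0.621, θ₁=-0.035, ω₁=0.418, θ₂=-0.041, ω₂=0.228
apply F[25]=+1.958 → step 26: x=0.210, v=-0.576, θ₁=-0.027, ω₁=0.361, θ₂=-0.036, ω₂=0.222
apply F[26]=+1.797 → step 27: x=0.198, v=-0.535, θ₁=-0.020, ω₁=0.312, θ₂=-0.032, ω₂=0.213
apply F[27]=+1.661 → step 28: x=0.188, v=-0.497, θ₁=-0.015, ω₁=0.269, θ₂=-0.028, ω₂=0.203
apply F[28]=+1.543 → step 29: x=0.178, v=-0.463, θ₁=-0.010, ω₁=0.232, θ₂=-0.024, ω₂=0.192
apply F[29]=+1.437 → step 30: x=0.170, v=-0.431, θ₁=-0.005, ω₁=0.199, θ₂=-0.020, ω₂=0.179
apply F[30]=+1.339 → step 31: x=0.161, v=-0.401, θ₁=-0.002, ω₁=0.170, θ₂=-0.017, ω₂=0.167
Max |angle| over trajectory = 0.158 rad = 9.1°.

Answer: 9.1°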